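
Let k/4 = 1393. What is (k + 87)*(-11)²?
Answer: 684739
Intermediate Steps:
k = 5572 (k = 4*1393 = 5572)
(k + 87)*(-11)² = (5572 + 87)*(-11)² = 5659*121 = 684739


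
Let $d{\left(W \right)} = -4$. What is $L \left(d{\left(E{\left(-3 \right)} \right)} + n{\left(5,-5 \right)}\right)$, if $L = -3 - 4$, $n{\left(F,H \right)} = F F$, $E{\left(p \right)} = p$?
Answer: $-147$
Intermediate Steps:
$n{\left(F,H \right)} = F^{2}$
$L = -7$
$L \left(d{\left(E{\left(-3 \right)} \right)} + n{\left(5,-5 \right)}\right) = - 7 \left(-4 + 5^{2}\right) = - 7 \left(-4 + 25\right) = \left(-7\right) 21 = -147$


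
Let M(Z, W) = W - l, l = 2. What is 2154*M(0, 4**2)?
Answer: 30156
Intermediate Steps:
M(Z, W) = -2 + W (M(Z, W) = W - 1*2 = W - 2 = -2 + W)
2154*M(0, 4**2) = 2154*(-2 + 4**2) = 2154*(-2 + 16) = 2154*14 = 30156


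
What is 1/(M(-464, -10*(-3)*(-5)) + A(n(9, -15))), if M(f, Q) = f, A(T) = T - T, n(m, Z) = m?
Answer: -1/464 ≈ -0.0021552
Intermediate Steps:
A(T) = 0
1/(M(-464, -10*(-3)*(-5)) + A(n(9, -15))) = 1/(-464 + 0) = 1/(-464) = -1/464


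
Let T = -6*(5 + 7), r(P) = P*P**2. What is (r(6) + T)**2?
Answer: 20736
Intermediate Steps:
r(P) = P**3
T = -72 (T = -6*12 = -72)
(r(6) + T)**2 = (6**3 - 72)**2 = (216 - 72)**2 = 144**2 = 20736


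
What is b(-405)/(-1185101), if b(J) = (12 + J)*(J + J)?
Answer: -318330/1185101 ≈ -0.26861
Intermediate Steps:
b(J) = 2*J*(12 + J) (b(J) = (12 + J)*(2*J) = 2*J*(12 + J))
b(-405)/(-1185101) = (2*(-405)*(12 - 405))/(-1185101) = (2*(-405)*(-393))*(-1/1185101) = 318330*(-1/1185101) = -318330/1185101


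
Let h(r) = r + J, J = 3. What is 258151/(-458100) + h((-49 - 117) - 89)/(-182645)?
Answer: -9406909639/16733934900 ≈ -0.56215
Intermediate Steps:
h(r) = 3 + r (h(r) = r + 3 = 3 + r)
258151/(-458100) + h((-49 - 117) - 89)/(-182645) = 258151/(-458100) + (3 + ((-49 - 117) - 89))/(-182645) = 258151*(-1/458100) + (3 + (-166 - 89))*(-1/182645) = -258151/458100 + (3 - 255)*(-1/182645) = -258151/458100 - 252*(-1/182645) = -258151/458100 + 252/182645 = -9406909639/16733934900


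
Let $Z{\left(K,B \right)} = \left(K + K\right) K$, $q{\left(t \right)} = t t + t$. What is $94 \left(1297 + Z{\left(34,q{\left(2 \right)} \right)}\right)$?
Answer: $339246$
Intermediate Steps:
$q{\left(t \right)} = t + t^{2}$ ($q{\left(t \right)} = t^{2} + t = t + t^{2}$)
$Z{\left(K,B \right)} = 2 K^{2}$ ($Z{\left(K,B \right)} = 2 K K = 2 K^{2}$)
$94 \left(1297 + Z{\left(34,q{\left(2 \right)} \right)}\right) = 94 \left(1297 + 2 \cdot 34^{2}\right) = 94 \left(1297 + 2 \cdot 1156\right) = 94 \left(1297 + 2312\right) = 94 \cdot 3609 = 339246$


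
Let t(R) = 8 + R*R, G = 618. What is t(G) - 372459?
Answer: 9473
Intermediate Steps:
t(R) = 8 + R²
t(G) - 372459 = (8 + 618²) - 372459 = (8 + 381924) - 372459 = 381932 - 372459 = 9473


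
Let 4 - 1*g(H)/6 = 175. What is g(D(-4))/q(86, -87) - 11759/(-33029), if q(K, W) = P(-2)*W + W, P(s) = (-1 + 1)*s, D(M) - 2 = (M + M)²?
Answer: 11636929/957841 ≈ 12.149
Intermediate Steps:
D(M) = 2 + 4*M² (D(M) = 2 + (M + M)² = 2 + (2*M)² = 2 + 4*M²)
P(s) = 0 (P(s) = 0*s = 0)
g(H) = -1026 (g(H) = 24 - 6*175 = 24 - 1050 = -1026)
q(K, W) = W (q(K, W) = 0*W + W = 0 + W = W)
g(D(-4))/q(86, -87) - 11759/(-33029) = -1026/(-87) - 11759/(-33029) = -1026*(-1/87) - 11759*(-1/33029) = 342/29 + 11759/33029 = 11636929/957841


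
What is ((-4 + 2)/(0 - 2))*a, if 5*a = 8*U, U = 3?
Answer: 24/5 ≈ 4.8000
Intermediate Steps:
a = 24/5 (a = (8*3)/5 = (⅕)*24 = 24/5 ≈ 4.8000)
((-4 + 2)/(0 - 2))*a = ((-4 + 2)/(0 - 2))*(24/5) = -2/(-2)*(24/5) = -2*(-½)*(24/5) = 1*(24/5) = 24/5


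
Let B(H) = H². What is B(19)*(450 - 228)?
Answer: 80142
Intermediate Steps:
B(19)*(450 - 228) = 19²*(450 - 228) = 361*222 = 80142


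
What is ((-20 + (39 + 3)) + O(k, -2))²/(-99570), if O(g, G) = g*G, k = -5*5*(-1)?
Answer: -392/49785 ≈ -0.0078739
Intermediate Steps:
k = 25 (k = -25*(-1) = 25)
O(g, G) = G*g
((-20 + (39 + 3)) + O(k, -2))²/(-99570) = ((-20 + (39 + 3)) - 2*25)²/(-99570) = ((-20 + 42) - 50)²*(-1/99570) = (22 - 50)²*(-1/99570) = (-28)²*(-1/99570) = 784*(-1/99570) = -392/49785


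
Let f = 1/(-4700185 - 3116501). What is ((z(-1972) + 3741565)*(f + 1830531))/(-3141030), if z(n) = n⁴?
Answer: -43277035137257430014199713/4910489045316 ≈ -8.8132e+12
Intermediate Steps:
f = -1/7816686 (f = 1/(-7816686) = -1/7816686 ≈ -1.2793e-7)
((z(-1972) + 3741565)*(f + 1830531))/(-3141030) = (((-1972)⁴ + 3741565)*(-1/7816686 + 1830531))/(-3141030) = ((15122640998656 + 3741565)*(14308686040265/7816686))*(-1/3141030) = (15122644740221*(14308686040265/7816686))*(-1/3141030) = (216385175686287150070998565/7816686)*(-1/3141030) = -43277035137257430014199713/4910489045316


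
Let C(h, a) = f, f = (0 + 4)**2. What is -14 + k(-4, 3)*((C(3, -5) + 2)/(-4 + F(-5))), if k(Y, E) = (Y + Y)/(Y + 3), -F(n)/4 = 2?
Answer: -26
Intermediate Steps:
F(n) = -8 (F(n) = -4*2 = -8)
f = 16 (f = 4**2 = 16)
k(Y, E) = 2*Y/(3 + Y) (k(Y, E) = (2*Y)/(3 + Y) = 2*Y/(3 + Y))
C(h, a) = 16
-14 + k(-4, 3)*((C(3, -5) + 2)/(-4 + F(-5))) = -14 + (2*(-4)/(3 - 4))*((16 + 2)/(-4 - 8)) = -14 + (2*(-4)/(-1))*(18/(-12)) = -14 + (2*(-4)*(-1))*(18*(-1/12)) = -14 + 8*(-3/2) = -14 - 12 = -26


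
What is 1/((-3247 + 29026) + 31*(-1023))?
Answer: -1/5934 ≈ -0.00016852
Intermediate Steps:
1/((-3247 + 29026) + 31*(-1023)) = 1/(25779 - 31713) = 1/(-5934) = -1/5934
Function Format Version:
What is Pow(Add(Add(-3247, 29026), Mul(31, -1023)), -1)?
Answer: Rational(-1, 5934) ≈ -0.00016852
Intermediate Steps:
Pow(Add(Add(-3247, 29026), Mul(31, -1023)), -1) = Pow(Add(25779, -31713), -1) = Pow(-5934, -1) = Rational(-1, 5934)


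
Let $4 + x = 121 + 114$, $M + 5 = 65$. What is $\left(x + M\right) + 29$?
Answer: $320$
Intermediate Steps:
$M = 60$ ($M = -5 + 65 = 60$)
$x = 231$ ($x = -4 + \left(121 + 114\right) = -4 + 235 = 231$)
$\left(x + M\right) + 29 = \left(231 + 60\right) + 29 = 291 + 29 = 320$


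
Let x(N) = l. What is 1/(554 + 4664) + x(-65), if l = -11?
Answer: -57397/5218 ≈ -11.000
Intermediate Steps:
x(N) = -11
1/(554 + 4664) + x(-65) = 1/(554 + 4664) - 11 = 1/5218 - 11 = -57397/5218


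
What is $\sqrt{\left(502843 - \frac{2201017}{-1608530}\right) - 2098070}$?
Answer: $\frac{i \sqrt{84233407468211210}}{229790} \approx 1263.0 i$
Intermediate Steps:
$\sqrt{\left(502843 - \frac{2201017}{-1608530}\right) - 2098070} = \sqrt{\left(502843 - - \frac{314431}{229790}\right) - 2098070} = \sqrt{\left(502843 + \frac{314431}{229790}\right) - 2098070} = \sqrt{\frac{115548607401}{229790} - 2098070} = \sqrt{- \frac{366566897899}{229790}} = \frac{i \sqrt{84233407468211210}}{229790}$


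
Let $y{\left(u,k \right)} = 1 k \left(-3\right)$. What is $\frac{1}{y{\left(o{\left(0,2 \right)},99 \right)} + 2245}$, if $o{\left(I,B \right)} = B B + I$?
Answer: $\frac{1}{1948} \approx 0.00051335$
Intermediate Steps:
$o{\left(I,B \right)} = I + B^{2}$ ($o{\left(I,B \right)} = B^{2} + I = I + B^{2}$)
$y{\left(u,k \right)} = - 3 k$ ($y{\left(u,k \right)} = k \left(-3\right) = - 3 k$)
$\frac{1}{y{\left(o{\left(0,2 \right)},99 \right)} + 2245} = \frac{1}{\left(-3\right) 99 + 2245} = \frac{1}{-297 + 2245} = \frac{1}{1948}$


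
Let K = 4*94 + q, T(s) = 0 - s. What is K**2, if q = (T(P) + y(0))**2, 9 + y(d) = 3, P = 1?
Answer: 180625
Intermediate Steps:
T(s) = -s
y(d) = -6 (y(d) = -9 + 3 = -6)
q = 49 (q = (-1*1 - 6)**2 = (-1 - 6)**2 = (-7)**2 = 49)
K = 425 (K = 4*94 + 49 = 376 + 49 = 425)
K**2 = 425**2 = 180625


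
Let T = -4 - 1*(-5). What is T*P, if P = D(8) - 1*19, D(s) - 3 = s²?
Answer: 48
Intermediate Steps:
D(s) = 3 + s²
T = 1 (T = -4 + 5 = 1)
P = 48 (P = (3 + 8²) - 1*19 = (3 + 64) - 19 = 67 - 19 = 48)
T*P = 1*48 = 48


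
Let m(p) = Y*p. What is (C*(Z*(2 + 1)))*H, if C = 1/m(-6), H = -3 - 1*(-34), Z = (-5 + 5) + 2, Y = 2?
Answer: -31/2 ≈ -15.500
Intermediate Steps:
m(p) = 2*p
Z = 2 (Z = 0 + 2 = 2)
H = 31 (H = -3 + 34 = 31)
C = -1/12 (C = 1/(2*(-6)) = 1/(-12) = -1/12 ≈ -0.083333)
(C*(Z*(2 + 1)))*H = -(2 + 1)/6*31 = -3/6*31 = -1/12*6*31 = -½*31 = -31/2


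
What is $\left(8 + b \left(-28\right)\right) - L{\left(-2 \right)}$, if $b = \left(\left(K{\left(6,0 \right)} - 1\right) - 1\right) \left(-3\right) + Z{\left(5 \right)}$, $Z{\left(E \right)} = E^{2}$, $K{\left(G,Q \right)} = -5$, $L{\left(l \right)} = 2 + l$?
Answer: $-1280$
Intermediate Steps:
$b = 46$ ($b = \left(\left(-5 - 1\right) - 1\right) \left(-3\right) + 5^{2} = \left(-6 - 1\right) \left(-3\right) + 25 = \left(-7\right) \left(-3\right) + 25 = 21 + 25 = 46$)
$\left(8 + b \left(-28\right)\right) - L{\left(-2 \right)} = \left(8 + 46 \left(-28\right)\right) - \left(2 - 2\right) = \left(8 - 1288\right) - 0 = -1280 + 0 = -1280$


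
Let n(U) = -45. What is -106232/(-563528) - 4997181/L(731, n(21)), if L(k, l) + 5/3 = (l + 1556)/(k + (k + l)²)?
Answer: 23701449077921279/7889734142 ≈ 3.0041e+6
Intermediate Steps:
L(k, l) = -5/3 + (1556 + l)/(k + (k + l)²) (L(k, l) = -5/3 + (l + 1556)/(k + (k + l)²) = -5/3 + (1556 + l)/(k + (k + l)²))
-106232/(-563528) - 4997181/L(731, n(21)) = -106232/(-563528) - 4997181*(731 + (731 - 45)²)/(1556 - 45 - 5/3*731 - 5*(731 - 45)²/3) = -106232*(-1/563528) - 4997181*(731 + 686²)/(1556 - 45 - 3655/3 - 5/3*686²) = 1897/10063 - 4997181*(731 + 470596)/(1556 - 45 - 3655/3 - 5/3*470596) = 1897/10063 - 4997181*471327/(1556 - 45 - 3655/3 - 2352980/3) = 1897/10063 - 4997181/((1/471327)*(-784034)) = 1897/10063 - 4997181/(-784034/471327) = 1897/10063 - 4997181*(-471327/784034) = 1897/10063 + 2355306329187/784034 = 23701449077921279/7889734142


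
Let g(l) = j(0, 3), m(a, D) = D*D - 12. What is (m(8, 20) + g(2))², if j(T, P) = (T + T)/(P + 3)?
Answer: 150544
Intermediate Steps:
m(a, D) = -12 + D² (m(a, D) = D² - 12 = -12 + D²)
j(T, P) = 2*T/(3 + P) (j(T, P) = (2*T)/(3 + P) = 2*T/(3 + P))
g(l) = 0 (g(l) = 2*0/(3 + 3) = 2*0/6 = 2*0*(⅙) = 0)
(m(8, 20) + g(2))² = ((-12 + 20²) + 0)² = ((-12 + 400) + 0)² = (388 + 0)² = 388² = 150544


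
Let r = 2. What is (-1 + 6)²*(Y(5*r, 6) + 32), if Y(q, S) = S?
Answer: 950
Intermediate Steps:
(-1 + 6)²*(Y(5*r, 6) + 32) = (-1 + 6)²*(6 + 32) = 5²*38 = 25*38 = 950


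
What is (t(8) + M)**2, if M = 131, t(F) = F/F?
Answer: 17424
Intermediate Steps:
t(F) = 1
(t(8) + M)**2 = (1 + 131)**2 = 132**2 = 17424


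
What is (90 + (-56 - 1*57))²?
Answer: 529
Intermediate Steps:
(90 + (-56 - 1*57))² = (90 + (-56 - 57))² = (90 - 113)² = (-23)² = 529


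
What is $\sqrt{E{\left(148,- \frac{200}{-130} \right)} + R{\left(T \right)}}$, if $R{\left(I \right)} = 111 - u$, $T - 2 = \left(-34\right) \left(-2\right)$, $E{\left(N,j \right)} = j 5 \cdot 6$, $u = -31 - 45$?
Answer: $\frac{\sqrt{39403}}{13} \approx 15.269$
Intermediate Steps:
$u = -76$
$E{\left(N,j \right)} = 30 j$ ($E{\left(N,j \right)} = 5 j 6 = 30 j$)
$T = 70$ ($T = 2 - -68 = 2 + 68 = 70$)
$R{\left(I \right)} = 187$ ($R{\left(I \right)} = 111 - -76 = 111 + 76 = 187$)
$\sqrt{E{\left(148,- \frac{200}{-130} \right)} + R{\left(T \right)}} = \sqrt{30 \left(- \frac{200}{-130}\right) + 187} = \sqrt{30 \left(\left(-200\right) \left(- \frac{1}{130}\right)\right) + 187} = \sqrt{30 \cdot \frac{20}{13} + 187} = \sqrt{\frac{600}{13} + 187} = \sqrt{\frac{3031}{13}} = \frac{\sqrt{39403}}{13}$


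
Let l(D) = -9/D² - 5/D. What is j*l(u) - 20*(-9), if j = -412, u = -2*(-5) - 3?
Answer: 26948/49 ≈ 549.96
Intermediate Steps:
u = 7 (u = 10 - 3 = 7)
l(D) = -9/D² - 5/D
j*l(u) - 20*(-9) = -412*(-9 - 5*7)/7² - 20*(-9) = -412*(-9 - 35)/49 + 180 = -412*(-44)/49 + 180 = -412*(-44/49) + 180 = 18128/49 + 180 = 26948/49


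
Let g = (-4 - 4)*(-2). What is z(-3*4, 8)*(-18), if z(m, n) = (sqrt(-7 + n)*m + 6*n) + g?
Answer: -936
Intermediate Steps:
g = 16 (g = -8*(-2) = 16)
z(m, n) = 16 + 6*n + m*sqrt(-7 + n) (z(m, n) = (sqrt(-7 + n)*m + 6*n) + 16 = (m*sqrt(-7 + n) + 6*n) + 16 = (6*n + m*sqrt(-7 + n)) + 16 = 16 + 6*n + m*sqrt(-7 + n))
z(-3*4, 8)*(-18) = (16 + 6*8 + (-3*4)*sqrt(-7 + 8))*(-18) = (16 + 48 - 12*sqrt(1))*(-18) = (16 + 48 - 12*1)*(-18) = (16 + 48 - 12)*(-18) = 52*(-18) = -936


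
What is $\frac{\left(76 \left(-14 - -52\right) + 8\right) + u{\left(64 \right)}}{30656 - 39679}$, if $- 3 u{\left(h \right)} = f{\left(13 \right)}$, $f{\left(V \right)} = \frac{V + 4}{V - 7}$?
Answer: $- \frac{52111}{162414} \approx -0.32085$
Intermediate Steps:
$f{\left(V \right)} = \frac{4 + V}{-7 + V}$
$u{\left(h \right)} = - \frac{17}{18}$ ($u{\left(h \right)} = - \frac{\frac{1}{-7 + 13} \left(4 + 13\right)}{3} = - \frac{\frac{1}{6} \cdot 17}{3} = \left(- \frac{1}{3}\right) \frac{17}{6} = - \frac{17}{18}$)
$\frac{\left(76 \left(-14 - -52\right) + 8\right) + u{\left(64 \right)}}{30656 - 39679} = \frac{\left(76 \left(-14 - -52\right) + 8\right) - \frac{17}{18}}{30656 - 39679} = \frac{\left(76 \left(-14 + 52\right) + 8\right) - \frac{17}{18}}{-9023} = \left(\left(76 \cdot 38 + 8\right) - \frac{17}{18}\right) \left(- \frac{1}{9023}\right) = \left(\left(2888 + 8\right) - \frac{17}{18}\right) \left(- \frac{1}{9023}\right) = \left(2896 - \frac{17}{18}\right) \left(- \frac{1}{9023}\right) = \frac{52111}{18} \left(- \frac{1}{9023}\right) = - \frac{52111}{162414}$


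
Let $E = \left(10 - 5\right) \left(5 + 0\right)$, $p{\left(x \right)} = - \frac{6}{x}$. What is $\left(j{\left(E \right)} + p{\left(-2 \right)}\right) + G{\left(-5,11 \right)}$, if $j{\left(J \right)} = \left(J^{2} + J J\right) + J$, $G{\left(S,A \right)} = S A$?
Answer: $1223$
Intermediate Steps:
$G{\left(S,A \right)} = A S$
$E = 25$ ($E = 5 \cdot 5 = 25$)
$j{\left(J \right)} = J + 2 J^{2}$ ($j{\left(J \right)} = \left(J^{2} + J^{2}\right) + J = 2 J^{2} + J = J + 2 J^{2}$)
$\left(j{\left(E \right)} + p{\left(-2 \right)}\right) + G{\left(-5,11 \right)} = \left(25 \left(1 + 2 \cdot 25\right) - \frac{6}{-2}\right) + 11 \left(-5\right) = \left(25 \left(1 + 50\right) - -3\right) - 55 = \left(25 \cdot 51 + 3\right) - 55 = \left(1275 + 3\right) - 55 = 1278 - 55 = 1223$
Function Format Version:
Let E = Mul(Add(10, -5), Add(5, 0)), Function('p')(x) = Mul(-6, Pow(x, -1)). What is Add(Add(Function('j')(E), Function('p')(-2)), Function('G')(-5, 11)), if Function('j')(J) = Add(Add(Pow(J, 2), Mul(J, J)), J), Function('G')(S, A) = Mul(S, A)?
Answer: 1223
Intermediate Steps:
Function('G')(S, A) = Mul(A, S)
E = 25 (E = Mul(5, 5) = 25)
Function('j')(J) = Add(J, Mul(2, Pow(J, 2))) (Function('j')(J) = Add(Add(Pow(J, 2), Pow(J, 2)), J) = Add(Mul(2, Pow(J, 2)), J) = Add(J, Mul(2, Pow(J, 2))))
Add(Add(Function('j')(E), Function('p')(-2)), Function('G')(-5, 11)) = Add(Add(Mul(25, Add(1, Mul(2, 25))), Mul(-6, Pow(-2, -1))), Mul(11, -5)) = Add(Add(Mul(25, Add(1, 50)), Mul(-6, Rational(-1, 2))), -55) = Add(Add(Mul(25, 51), 3), -55) = Add(Add(1275, 3), -55) = Add(1278, -55) = 1223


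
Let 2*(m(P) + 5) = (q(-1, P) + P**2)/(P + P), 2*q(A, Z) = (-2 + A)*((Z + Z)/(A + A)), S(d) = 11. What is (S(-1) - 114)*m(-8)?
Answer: 5459/8 ≈ 682.38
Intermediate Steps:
q(A, Z) = Z*(-2 + A)/(2*A) (q(A, Z) = ((-2 + A)*((Z + Z)/(A + A)))/2 = ((-2 + A)*((2*Z)/((2*A))))/2 = ((-2 + A)*((2*Z)*(1/(2*A))))/2 = ((-2 + A)*(Z/A))/2 = (Z*(-2 + A)/A)/2 = Z*(-2 + A)/(2*A))
m(P) = -5 + (P**2 + 3*P/2)/(4*P) (m(P) = -5 + (((P/2 - 1*P/(-1)) + P**2)/(P + P))/2 = -5 + (((P/2 - 1*P*(-1)) + P**2)/((2*P)))/2 = -5 + (((P/2 + P) + P**2)*(1/(2*P)))/2 = -5 + ((3*P/2 + P**2)*(1/(2*P)))/2 = -5 + ((P**2 + 3*P/2)*(1/(2*P)))/2 = -5 + ((P**2 + 3*P/2)/(2*P))/2 = -5 + (P**2 + 3*P/2)/(4*P))
(S(-1) - 114)*m(-8) = (11 - 114)*(-37/8 + (1/4)*(-8)) = -103*(-37/8 - 2) = -103*(-53/8) = 5459/8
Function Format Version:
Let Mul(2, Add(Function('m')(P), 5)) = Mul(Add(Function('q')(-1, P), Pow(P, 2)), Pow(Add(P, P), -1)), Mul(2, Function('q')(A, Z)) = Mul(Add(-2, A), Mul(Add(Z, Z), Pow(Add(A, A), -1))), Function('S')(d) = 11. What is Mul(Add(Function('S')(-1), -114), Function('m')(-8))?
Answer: Rational(5459, 8) ≈ 682.38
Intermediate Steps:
Function('q')(A, Z) = Mul(Rational(1, 2), Z, Pow(A, -1), Add(-2, A)) (Function('q')(A, Z) = Mul(Rational(1, 2), Mul(Add(-2, A), Mul(Add(Z, Z), Pow(Add(A, A), -1)))) = Mul(Rational(1, 2), Mul(Add(-2, A), Mul(Mul(2, Z), Pow(Mul(2, A), -1)))) = Mul(Rational(1, 2), Mul(Add(-2, A), Mul(Mul(2, Z), Mul(Rational(1, 2), Pow(A, -1))))) = Mul(Rational(1, 2), Mul(Add(-2, A), Mul(Z, Pow(A, -1)))) = Mul(Rational(1, 2), Mul(Z, Pow(A, -1), Add(-2, A))) = Mul(Rational(1, 2), Z, Pow(A, -1), Add(-2, A)))
Function('m')(P) = Add(-5, Mul(Rational(1, 4), Pow(P, -1), Add(Pow(P, 2), Mul(Rational(3, 2), P)))) (Function('m')(P) = Add(-5, Mul(Rational(1, 2), Mul(Add(Add(Mul(Rational(1, 2), P), Mul(-1, P, Pow(-1, -1))), Pow(P, 2)), Pow(Add(P, P), -1)))) = Add(-5, Mul(Rational(1, 2), Mul(Add(Add(Mul(Rational(1, 2), P), Mul(-1, P, -1)), Pow(P, 2)), Pow(Mul(2, P), -1)))) = Add(-5, Mul(Rational(1, 2), Mul(Add(Add(Mul(Rational(1, 2), P), P), Pow(P, 2)), Mul(Rational(1, 2), Pow(P, -1))))) = Add(-5, Mul(Rational(1, 2), Mul(Add(Mul(Rational(3, 2), P), Pow(P, 2)), Mul(Rational(1, 2), Pow(P, -1))))) = Add(-5, Mul(Rational(1, 2), Mul(Add(Pow(P, 2), Mul(Rational(3, 2), P)), Mul(Rational(1, 2), Pow(P, -1))))) = Add(-5, Mul(Rational(1, 2), Mul(Rational(1, 2), Pow(P, -1), Add(Pow(P, 2), Mul(Rational(3, 2), P))))) = Add(-5, Mul(Rational(1, 4), Pow(P, -1), Add(Pow(P, 2), Mul(Rational(3, 2), P)))))
Mul(Add(Function('S')(-1), -114), Function('m')(-8)) = Mul(Add(11, -114), Add(Rational(-37, 8), Mul(Rational(1, 4), -8))) = Mul(-103, Add(Rational(-37, 8), -2)) = Mul(-103, Rational(-53, 8)) = Rational(5459, 8)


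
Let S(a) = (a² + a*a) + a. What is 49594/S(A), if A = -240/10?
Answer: 24797/564 ≈ 43.966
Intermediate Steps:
A = -24 (A = -240*⅒ = -24)
S(a) = a + 2*a² (S(a) = (a² + a²) + a = 2*a² + a = a + 2*a²)
49594/S(A) = 49594/((-24*(1 + 2*(-24)))) = 49594/((-24*(1 - 48))) = 49594/((-24*(-47))) = 49594/1128 = 49594*(1/1128) = 24797/564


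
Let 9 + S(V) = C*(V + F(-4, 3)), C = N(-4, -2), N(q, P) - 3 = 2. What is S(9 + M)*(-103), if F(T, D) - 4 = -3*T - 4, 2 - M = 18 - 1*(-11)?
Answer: 4017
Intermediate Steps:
N(q, P) = 5 (N(q, P) = 3 + 2 = 5)
M = -27 (M = 2 - (18 - 1*(-11)) = 2 - (18 + 11) = 2 - 1*29 = 2 - 29 = -27)
F(T, D) = -3*T (F(T, D) = 4 + (-3*T - 4) = 4 + (-4 - 3*T) = -3*T)
C = 5
S(V) = 51 + 5*V (S(V) = -9 + 5*(V - 3*(-4)) = -9 + 5*(V + 12) = -9 + 5*(12 + V) = -9 + (60 + 5*V) = 51 + 5*V)
S(9 + M)*(-103) = (51 + 5*(9 - 27))*(-103) = (51 + 5*(-18))*(-103) = (51 - 90)*(-103) = -39*(-103) = 4017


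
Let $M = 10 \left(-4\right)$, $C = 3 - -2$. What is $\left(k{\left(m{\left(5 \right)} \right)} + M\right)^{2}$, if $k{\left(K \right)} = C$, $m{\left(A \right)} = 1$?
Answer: $1225$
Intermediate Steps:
$C = 5$ ($C = 3 + 2 = 5$)
$M = -40$
$k{\left(K \right)} = 5$
$\left(k{\left(m{\left(5 \right)} \right)} + M\right)^{2} = \left(5 - 40\right)^{2} = \left(-35\right)^{2} = 1225$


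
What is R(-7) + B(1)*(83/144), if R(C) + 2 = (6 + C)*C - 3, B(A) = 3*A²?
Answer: 179/48 ≈ 3.7292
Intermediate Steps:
R(C) = -5 + C*(6 + C) (R(C) = -2 + ((6 + C)*C - 3) = -2 + (C*(6 + C) - 3) = -2 + (-3 + C*(6 + C)) = -5 + C*(6 + C))
R(-7) + B(1)*(83/144) = (-5 + (-7)² + 6*(-7)) + (3*1²)*(83/144) = (-5 + 49 - 42) + (3*1)*(83*(1/144)) = 2 + 3*(83/144) = 2 + 83/48 = 179/48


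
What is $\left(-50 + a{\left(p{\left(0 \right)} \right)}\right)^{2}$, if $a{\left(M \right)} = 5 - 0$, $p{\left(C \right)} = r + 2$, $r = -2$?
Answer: $2025$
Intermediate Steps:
$p{\left(C \right)} = 0$ ($p{\left(C \right)} = -2 + 2 = 0$)
$a{\left(M \right)} = 5$ ($a{\left(M \right)} = 5 + 0 = 5$)
$\left(-50 + a{\left(p{\left(0 \right)} \right)}\right)^{2} = \left(-50 + 5\right)^{2} = \left(-45\right)^{2} = 2025$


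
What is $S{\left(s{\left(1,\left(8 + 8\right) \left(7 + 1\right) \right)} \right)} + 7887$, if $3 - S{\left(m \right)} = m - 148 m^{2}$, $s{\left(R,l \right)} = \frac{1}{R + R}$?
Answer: $\frac{15853}{2} \approx 7926.5$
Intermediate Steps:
$s{\left(R,l \right)} = \frac{1}{2 R}$
$S{\left(m \right)} = 3 - m + 148 m^{2}$ ($S{\left(m \right)} = 3 - \left(m - 148 m^{2}\right) = 3 + \left(- m + 148 m^{2}\right) = 3 - m + 148 m^{2}$)
$S{\left(s{\left(1,\left(8 + 8\right) \left(7 + 1\right) \right)} \right)} + 7887 = \left(3 - \frac{1}{2 \cdot 1} + 148 \left(\frac{1}{2 \cdot 1}\right)^{2}\right) + 7887 = \left(3 - \frac{1}{2} \cdot 1 + 148 \left(\frac{1}{2} \cdot 1\right)^{2}\right) + 7887 = \left(3 - \frac{1}{2} + \frac{148}{4}\right) + 7887 = \left(3 - \frac{1}{2} + 148 \cdot \frac{1}{4}\right) + 7887 = \left(3 - \frac{1}{2} + 37\right) + 7887 = \frac{79}{2} + 7887 = \frac{15853}{2}$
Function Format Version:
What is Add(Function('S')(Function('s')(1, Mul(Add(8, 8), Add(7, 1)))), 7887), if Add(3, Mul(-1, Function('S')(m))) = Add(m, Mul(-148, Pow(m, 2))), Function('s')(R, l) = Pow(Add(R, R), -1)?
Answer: Rational(15853, 2) ≈ 7926.5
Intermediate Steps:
Function('s')(R, l) = Mul(Rational(1, 2), Pow(R, -1)) (Function('s')(R, l) = Pow(Mul(2, R), -1) = Mul(Rational(1, 2), Pow(R, -1)))
Function('S')(m) = Add(3, Mul(-1, m), Mul(148, Pow(m, 2))) (Function('S')(m) = Add(3, Mul(-1, Add(m, Mul(-148, Pow(m, 2))))) = Add(3, Add(Mul(-1, m), Mul(148, Pow(m, 2)))) = Add(3, Mul(-1, m), Mul(148, Pow(m, 2))))
Add(Function('S')(Function('s')(1, Mul(Add(8, 8), Add(7, 1)))), 7887) = Add(Add(3, Mul(-1, Mul(Rational(1, 2), Pow(1, -1))), Mul(148, Pow(Mul(Rational(1, 2), Pow(1, -1)), 2))), 7887) = Add(Add(3, Mul(-1, Mul(Rational(1, 2), 1)), Mul(148, Pow(Mul(Rational(1, 2), 1), 2))), 7887) = Add(Add(3, Mul(-1, Rational(1, 2)), Mul(148, Pow(Rational(1, 2), 2))), 7887) = Add(Add(3, Rational(-1, 2), Mul(148, Rational(1, 4))), 7887) = Add(Add(3, Rational(-1, 2), 37), 7887) = Add(Rational(79, 2), 7887) = Rational(15853, 2)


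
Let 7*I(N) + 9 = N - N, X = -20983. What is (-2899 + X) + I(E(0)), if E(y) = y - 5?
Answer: -167183/7 ≈ -23883.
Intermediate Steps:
E(y) = -5 + y
I(N) = -9/7 (I(N) = -9/7 + (N - N)/7 = -9/7 + (1/7)*0 = -9/7 + 0 = -9/7)
(-2899 + X) + I(E(0)) = (-2899 - 20983) - 9/7 = -23882 - 9/7 = -167183/7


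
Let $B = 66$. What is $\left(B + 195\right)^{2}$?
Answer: $68121$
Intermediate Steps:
$\left(B + 195\right)^{2} = \left(66 + 195\right)^{2} = 261^{2} = 68121$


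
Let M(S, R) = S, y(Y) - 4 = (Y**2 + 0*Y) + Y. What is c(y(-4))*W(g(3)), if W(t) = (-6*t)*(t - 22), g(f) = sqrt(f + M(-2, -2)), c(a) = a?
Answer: 2016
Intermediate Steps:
y(Y) = 4 + Y + Y**2 (y(Y) = 4 + ((Y**2 + 0*Y) + Y) = 4 + ((Y**2 + 0) + Y) = 4 + (Y**2 + Y) = 4 + (Y + Y**2) = 4 + Y + Y**2)
g(f) = sqrt(-2 + f) (g(f) = sqrt(f - 2) = sqrt(-2 + f))
W(t) = -6*t*(-22 + t) (W(t) = (-6*t)*(-22 + t) = -6*t*(-22 + t))
c(y(-4))*W(g(3)) = (4 - 4 + (-4)**2)*(6*sqrt(-2 + 3)*(22 - sqrt(-2 + 3))) = (4 - 4 + 16)*(6*sqrt(1)*(22 - sqrt(1))) = 16*(6*1*(22 - 1*1)) = 16*(6*1*(22 - 1)) = 16*(6*1*21) = 16*126 = 2016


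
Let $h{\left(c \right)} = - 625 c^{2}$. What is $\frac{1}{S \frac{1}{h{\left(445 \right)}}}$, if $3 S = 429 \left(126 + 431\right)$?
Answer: $- \frac{123765625}{79651} \approx -1553.8$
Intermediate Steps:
$S = 79651$ ($S = \frac{429 \left(126 + 431\right)}{3} = \frac{429 \cdot 557}{3} = \frac{1}{3} \cdot 238953 = 79651$)
$\frac{1}{S \frac{1}{h{\left(445 \right)}}} = \frac{1}{79651 \frac{1}{\left(-625\right) 445^{2}}} = \frac{1}{79651 \frac{1}{\left(-625\right) 198025}} = \frac{1}{79651 \frac{1}{-123765625}} = \frac{1}{79651 \left(- \frac{1}{123765625}\right)} = \frac{1}{- \frac{79651}{123765625}} = - \frac{123765625}{79651}$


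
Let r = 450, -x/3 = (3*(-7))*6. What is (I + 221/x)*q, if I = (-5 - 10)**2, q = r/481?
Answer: 2131775/10101 ≈ 211.05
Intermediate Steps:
x = 378 (x = -3*3*(-7)*6 = -(-63)*6 = -3*(-126) = 378)
q = 450/481 ≈ 0.93555
I = 225 (I = (-15)**2 = 225)
(I + 221/x)*q = (225 + 221/378)*(450/481) = (85271/378)*(450/481) = 2131775/10101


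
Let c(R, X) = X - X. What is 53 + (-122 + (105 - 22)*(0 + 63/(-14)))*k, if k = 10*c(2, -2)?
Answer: 53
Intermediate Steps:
c(R, X) = 0
k = 0 (k = 10*0 = 0)
53 + (-122 + (105 - 22)*(0 + 63/(-14)))*k = 53 + (-122 + (105 - 22)*(0 + 63/(-14)))*0 = 53 + (-122 + 83*(0 + 63*(-1/14)))*0 = 53 + (-122 + 83*(0 - 9/2))*0 = 53 + (-122 + 83*(-9/2))*0 = 53 + (-122 - 747/2)*0 = 53 - 991/2*0 = 53 + 0 = 53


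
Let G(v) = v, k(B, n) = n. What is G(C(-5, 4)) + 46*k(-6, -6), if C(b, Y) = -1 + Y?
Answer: -273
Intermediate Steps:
G(C(-5, 4)) + 46*k(-6, -6) = (-1 + 4) + 46*(-6) = 3 - 276 = -273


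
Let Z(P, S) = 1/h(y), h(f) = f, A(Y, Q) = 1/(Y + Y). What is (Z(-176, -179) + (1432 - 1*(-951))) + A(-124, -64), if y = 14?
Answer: 4137005/1736 ≈ 2383.1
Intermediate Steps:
A(Y, Q) = 1/(2*Y)
Z(P, S) = 1/14
(Z(-176, -179) + (1432 - 1*(-951))) + A(-124, -64) = (1/14 + (1432 - 1*(-951))) + (½)/(-124) = (1/14 + (1432 + 951)) + (½)*(-1/124) = (1/14 + 2383) - 1/248 = 33363/14 - 1/248 = 4137005/1736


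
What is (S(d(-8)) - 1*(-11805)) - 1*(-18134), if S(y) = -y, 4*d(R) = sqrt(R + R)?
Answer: 29939 - I ≈ 29939.0 - 1.0*I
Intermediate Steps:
d(R) = sqrt(2)*sqrt(R)/4 (d(R) = sqrt(R + R)/4 = sqrt(2*R)/4 = (sqrt(2)*sqrt(R))/4 = sqrt(2)*sqrt(R)/4)
(S(d(-8)) - 1*(-11805)) - 1*(-18134) = (-sqrt(2)*sqrt(-8)/4 - 1*(-11805)) - 1*(-18134) = (-sqrt(2)*2*I*sqrt(2)/4 + 11805) + 18134 = (-I + 11805) + 18134 = (11805 - I) + 18134 = 29939 - I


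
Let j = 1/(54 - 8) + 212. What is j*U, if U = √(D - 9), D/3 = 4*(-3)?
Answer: 29259*I*√5/46 ≈ 1422.3*I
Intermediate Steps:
D = -36 (D = 3*(4*(-3)) = 3*(-12) = -36)
U = 3*I*√5 (U = √(-36 - 9) = √(-45) = 3*I*√5 ≈ 6.7082*I)
j = 9753/46 (j = 1/46 + 212 = 9753/46 ≈ 212.02)
j*U = 9753*(3*I*√5)/46 = 29259*I*√5/46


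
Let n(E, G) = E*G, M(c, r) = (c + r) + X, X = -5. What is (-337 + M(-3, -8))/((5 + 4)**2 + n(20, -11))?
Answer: 353/139 ≈ 2.5396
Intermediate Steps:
M(c, r) = -5 + c + r (M(c, r) = (c + r) - 5 = -5 + c + r)
(-337 + M(-3, -8))/((5 + 4)**2 + n(20, -11)) = (-337 + (-5 - 3 - 8))/((5 + 4)**2 + 20*(-11)) = (-337 - 16)/(9**2 - 220) = -353/(81 - 220) = -353/(-139) = -353*(-1/139) = 353/139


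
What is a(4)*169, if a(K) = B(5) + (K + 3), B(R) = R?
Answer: 2028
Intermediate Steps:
a(K) = 8 + K (a(K) = 5 + (K + 3) = 5 + (3 + K) = 8 + K)
a(4)*169 = (8 + 4)*169 = 12*169 = 2028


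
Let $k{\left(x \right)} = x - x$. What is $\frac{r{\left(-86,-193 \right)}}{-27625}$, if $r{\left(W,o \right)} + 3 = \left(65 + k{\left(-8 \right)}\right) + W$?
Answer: $\frac{24}{27625} \approx 0.00086878$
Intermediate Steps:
$k{\left(x \right)} = 0$
$r{\left(W,o \right)} = 62 + W$ ($r{\left(W,o \right)} = -3 + \left(\left(65 + 0\right) + W\right) = -3 + \left(65 + W\right) = 62 + W$)
$\frac{r{\left(-86,-193 \right)}}{-27625} = \frac{62 - 86}{-27625} = \left(-24\right) \left(- \frac{1}{27625}\right) = \frac{24}{27625}$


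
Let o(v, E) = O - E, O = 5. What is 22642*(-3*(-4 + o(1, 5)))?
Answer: 271704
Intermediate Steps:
o(v, E) = 5 - E
22642*(-3*(-4 + o(1, 5))) = 22642*(-3*(-4 + (5 - 1*5))) = 22642*(-3*(-4 + (5 - 5))) = 22642*(-3*(-4 + 0)) = 22642*(-3*(-4)) = 22642*12 = 271704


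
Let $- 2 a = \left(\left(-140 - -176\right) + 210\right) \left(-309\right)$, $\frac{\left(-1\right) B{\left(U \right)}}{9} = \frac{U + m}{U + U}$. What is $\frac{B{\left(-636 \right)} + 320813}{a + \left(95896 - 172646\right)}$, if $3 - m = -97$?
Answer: $- \frac{395416}{47753} \approx -8.2804$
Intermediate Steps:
$m = 100$ ($m = 3 - -97 = 3 + 97 = 100$)
$B{\left(U \right)} = - \frac{9 \left(100 + U\right)}{2 U}$ ($B{\left(U \right)} = - 9 \frac{U + 100}{U + U} = - 9 \frac{100 + U}{2 U} = - \frac{9 \left(100 + U\right)}{2 U}$)
$a = 38007$ ($a = - \frac{\left(\left(-140 - -176\right) + 210\right) \left(-309\right)}{2} = - \frac{\left(\left(-140 + 176\right) + 210\right) \left(-309\right)}{2} = - \frac{\left(36 + 210\right) \left(-309\right)}{2} = - \frac{246 \left(-309\right)}{2} = \left(- \frac{1}{2}\right) \left(-76014\right) = 38007$)
$\frac{B{\left(-636 \right)} + 320813}{a + \left(95896 - 172646\right)} = \frac{\left(- \frac{9}{2} - \frac{450}{-636}\right) + 320813}{38007 + \left(95896 - 172646\right)} = \frac{\left(- \frac{9}{2} - - \frac{75}{106}\right) + 320813}{38007 + \left(95896 - 172646\right)} = \frac{\left(- \frac{9}{2} + \frac{75}{106}\right) + 320813}{38007 - 76750} = \frac{- \frac{201}{53} + 320813}{-38743} = \frac{17002888}{53} \left(- \frac{1}{38743}\right) = - \frac{395416}{47753}$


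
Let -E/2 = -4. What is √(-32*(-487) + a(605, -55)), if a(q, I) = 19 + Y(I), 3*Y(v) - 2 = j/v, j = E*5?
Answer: √16992129/33 ≈ 124.91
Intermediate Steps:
E = 8 (E = -2*(-4) = 8)
j = 40 (j = 8*5 = 40)
Y(v) = ⅔ + 40/(3*v) (Y(v) = ⅔ + (40/v)/3 = ⅔ + 40/(3*v))
a(q, I) = 19 + 2*(20 + I)/(3*I)
√(-32*(-487) + a(605, -55)) = √(-32*(-487) + (⅓)*(40 + 59*(-55))/(-55)) = √(15584 + (⅓)*(-1/55)*(40 - 3245)) = √(15584 + (⅓)*(-1/55)*(-3205)) = √(15584 + 641/33) = √(514913/33) = √16992129/33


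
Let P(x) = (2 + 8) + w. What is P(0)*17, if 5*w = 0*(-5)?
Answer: 170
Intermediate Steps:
w = 0 (w = (0*(-5))/5 = (⅕)*0 = 0)
P(x) = 10 (P(x) = (2 + 8) + 0 = 10 + 0 = 10)
P(0)*17 = 10*17 = 170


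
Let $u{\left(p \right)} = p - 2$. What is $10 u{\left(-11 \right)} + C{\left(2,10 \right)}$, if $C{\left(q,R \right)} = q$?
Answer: $-128$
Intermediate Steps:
$u{\left(p \right)} = -2 + p$ ($u{\left(p \right)} = p - 2 = -2 + p$)
$10 u{\left(-11 \right)} + C{\left(2,10 \right)} = 10 \left(-2 - 11\right) + 2 = 10 \left(-13\right) + 2 = -130 + 2 = -128$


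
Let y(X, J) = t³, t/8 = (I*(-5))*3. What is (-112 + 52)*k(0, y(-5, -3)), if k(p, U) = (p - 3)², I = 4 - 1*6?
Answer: -540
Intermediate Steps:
I = -2 (I = 4 - 6 = -2)
t = 240 (t = 8*(-2*(-5)*3) = 8*(10*3) = 8*30 = 240)
y(X, J) = 13824000 (y(X, J) = 240³ = 13824000)
k(p, U) = (-3 + p)²
(-112 + 52)*k(0, y(-5, -3)) = (-112 + 52)*(-3 + 0)² = -60*(-3)² = -60*9 = -540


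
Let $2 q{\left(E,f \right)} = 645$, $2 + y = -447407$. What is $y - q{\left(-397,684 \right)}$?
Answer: $- \frac{895463}{2} \approx -4.4773 \cdot 10^{5}$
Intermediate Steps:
$y = -447409$ ($y = -2 - 447407 = -447409$)
$q{\left(E,f \right)} = \frac{645}{2}$ ($q{\left(E,f \right)} = \frac{1}{2} \cdot 645 = \frac{645}{2}$)
$y - q{\left(-397,684 \right)} = -447409 - \frac{645}{2} = - \frac{895463}{2}$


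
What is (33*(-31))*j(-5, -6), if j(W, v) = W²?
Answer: -25575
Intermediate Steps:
(33*(-31))*j(-5, -6) = (33*(-31))*(-5)² = -1023*25 = -25575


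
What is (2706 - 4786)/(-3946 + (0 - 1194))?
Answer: 104/257 ≈ 0.40467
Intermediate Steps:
(2706 - 4786)/(-3946 + (0 - 1194)) = -2080/(-3946 - 1194) = -2080/(-5140) = -2080*(-1/5140) = 104/257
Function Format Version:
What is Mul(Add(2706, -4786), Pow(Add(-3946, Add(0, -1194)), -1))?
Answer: Rational(104, 257) ≈ 0.40467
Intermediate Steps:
Mul(Add(2706, -4786), Pow(Add(-3946, Add(0, -1194)), -1)) = Mul(-2080, Pow(Add(-3946, -1194), -1)) = Mul(-2080, Pow(-5140, -1)) = Mul(-2080, Rational(-1, 5140)) = Rational(104, 257)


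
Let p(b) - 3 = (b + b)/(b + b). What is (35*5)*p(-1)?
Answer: 700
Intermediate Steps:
p(b) = 4 (p(b) = 3 + (b + b)/(b + b) = 3 + (2*b)/((2*b)) = 3 + (2*b)*(1/(2*b)) = 3 + 1 = 4)
(35*5)*p(-1) = (35*5)*4 = 175*4 = 700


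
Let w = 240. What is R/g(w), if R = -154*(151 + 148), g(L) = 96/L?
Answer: -115115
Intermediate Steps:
R = -46046 (R = -154*299 = -46046)
R/g(w) = -46046/(96/240) = -46046/(96*(1/240)) = -46046/2/5 = -46046*5/2 = -115115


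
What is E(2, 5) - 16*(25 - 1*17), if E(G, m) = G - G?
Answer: -128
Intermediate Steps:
E(G, m) = 0
E(2, 5) - 16*(25 - 1*17) = 0 - 16*(25 - 1*17) = 0 - 16*(25 - 17) = 0 - 16*8 = 0 - 128 = -128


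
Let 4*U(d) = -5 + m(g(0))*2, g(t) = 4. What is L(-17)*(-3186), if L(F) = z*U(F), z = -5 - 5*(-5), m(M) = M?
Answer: -47790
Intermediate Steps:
z = 20 (z = -5 + 25 = 20)
U(d) = 3/4 (U(d) = (-5 + 4*2)/4 = (-5 + 8)/4 = (1/4)*3 = 3/4)
L(F) = 15 (L(F) = 20*(3/4) = 15)
L(-17)*(-3186) = 15*(-3186) = -47790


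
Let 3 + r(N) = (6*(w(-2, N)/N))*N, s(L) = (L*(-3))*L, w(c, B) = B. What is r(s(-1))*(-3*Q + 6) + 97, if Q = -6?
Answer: -407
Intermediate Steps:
s(L) = -3*L² (s(L) = (-3*L)*L = -3*L²)
r(N) = -3 + 6*N (r(N) = -3 + (6*(N/N))*N = -3 + (6*1)*N = -3 + 6*N)
r(s(-1))*(-3*Q + 6) + 97 = (-3 + 6*(-3*(-1)²))*(-3*(-6) + 6) + 97 = (-3 + 6*(-3*1))*(18 + 6) + 97 = (-3 + 6*(-3))*24 + 97 = (-3 - 18)*24 + 97 = -21*24 + 97 = -504 + 97 = -407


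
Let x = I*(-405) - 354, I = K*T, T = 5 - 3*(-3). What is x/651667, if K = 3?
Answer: -17364/651667 ≈ -0.026646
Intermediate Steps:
T = 14 (T = 5 + 9 = 14)
I = 42 (I = 3*14 = 42)
x = -17364 (x = 42*(-405) - 354 = -17010 - 354 = -17364)
x/651667 = -17364/651667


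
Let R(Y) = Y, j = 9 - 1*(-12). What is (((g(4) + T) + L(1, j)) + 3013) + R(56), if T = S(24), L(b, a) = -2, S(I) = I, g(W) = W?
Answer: 3095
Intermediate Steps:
j = 21 (j = 9 + 12 = 21)
T = 24
(((g(4) + T) + L(1, j)) + 3013) + R(56) = (((4 + 24) - 2) + 3013) + 56 = ((28 - 2) + 3013) + 56 = (26 + 3013) + 56 = 3039 + 56 = 3095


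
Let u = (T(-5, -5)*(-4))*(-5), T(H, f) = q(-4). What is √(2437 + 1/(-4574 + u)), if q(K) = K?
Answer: √52784723238/4654 ≈ 49.366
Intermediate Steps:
T(H, f) = -4
u = -80 (u = -4*(-4)*(-5) = 16*(-5) = -80)
√(2437 + 1/(-4574 + u)) = √(2437 + 1/(-4574 - 80)) = √(2437 + 1/(-4654)) = √(2437 - 1/4654) = √(11341797/4654) = √52784723238/4654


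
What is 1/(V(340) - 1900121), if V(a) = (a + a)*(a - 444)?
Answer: -1/1970841 ≈ -5.0740e-7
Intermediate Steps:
V(a) = 2*a*(-444 + a) (V(a) = (2*a)*(-444 + a) = 2*a*(-444 + a))
1/(V(340) - 1900121) = 1/(2*340*(-444 + 340) - 1900121) = 1/(2*340*(-104) - 1900121) = 1/(-70720 - 1900121) = 1/(-1970841) = -1/1970841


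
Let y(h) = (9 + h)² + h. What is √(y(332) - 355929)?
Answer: 14*I*√1221 ≈ 489.2*I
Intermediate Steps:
y(h) = h + (9 + h)²
√(y(332) - 355929) = √((332 + (9 + 332)²) - 355929) = √((332 + 341²) - 355929) = √((332 + 116281) - 355929) = √(116613 - 355929) = √(-239316) = 14*I*√1221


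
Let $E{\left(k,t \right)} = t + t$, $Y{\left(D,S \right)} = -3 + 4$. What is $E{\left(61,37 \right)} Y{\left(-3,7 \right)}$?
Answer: $74$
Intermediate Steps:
$Y{\left(D,S \right)} = 1$
$E{\left(k,t \right)} = 2 t$
$E{\left(61,37 \right)} Y{\left(-3,7 \right)} = 2 \cdot 37 \cdot 1 = 74 \cdot 1 = 74$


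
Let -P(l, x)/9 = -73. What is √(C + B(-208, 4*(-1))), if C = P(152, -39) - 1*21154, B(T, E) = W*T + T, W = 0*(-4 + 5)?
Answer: I*√20705 ≈ 143.89*I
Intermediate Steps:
W = 0 (W = 0*1 = 0)
P(l, x) = 657 (P(l, x) = -9*(-73) = 657)
B(T, E) = T (B(T, E) = 0*T + T = 0 + T = T)
C = -20497 (C = 657 - 1*21154 = 657 - 21154 = -20497)
√(C + B(-208, 4*(-1))) = √(-20497 - 208) = √(-20705) = I*√20705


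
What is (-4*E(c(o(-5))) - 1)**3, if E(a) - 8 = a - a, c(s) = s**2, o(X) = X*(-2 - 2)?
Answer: -35937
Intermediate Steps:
o(X) = -4*X (o(X) = X*(-4) = -4*X)
E(a) = 8 (E(a) = 8 + (a - a) = 8 + 0 = 8)
(-4*E(c(o(-5))) - 1)**3 = (-4*8 - 1)**3 = (-32 - 1)**3 = (-33)**3 = -35937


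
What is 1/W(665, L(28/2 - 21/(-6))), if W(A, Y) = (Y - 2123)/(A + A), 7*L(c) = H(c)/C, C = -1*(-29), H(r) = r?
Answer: -77140/123129 ≈ -0.62650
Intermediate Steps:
C = 29
L(c) = c/203 (L(c) = (c/29)/7 = c/203)
W(A, Y) = (-2123 + Y)/(2*A) (W(A, Y) = (-2123 + Y)/((2*A)) = (-2123 + Y)*(1/(2*A)) = (-2123 + Y)/(2*A))
1/W(665, L(28/2 - 21/(-6))) = 1/((½)*(-2123 + (28/2 - 21/(-6))/203)/665) = 1/((½)*(1/665)*(-2123 + (28*(½) - 21*(-⅙))/203)) = 1/((½)*(1/665)*(-2123 + (14 + 7/2)/203)) = 1/((½)*(1/665)*(-2123 + (1/203)*(35/2))) = 1/((½)*(1/665)*(-2123 + 5/58)) = 1/((½)*(1/665)*(-123129/58)) = 1/(-123129/77140) = -77140/123129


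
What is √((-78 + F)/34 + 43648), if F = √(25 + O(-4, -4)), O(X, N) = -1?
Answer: √(12613609 + 17*√6)/17 ≈ 208.92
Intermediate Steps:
F = 2*√6 (F = √(25 - 1) = √24 = 2*√6 ≈ 4.8990)
√((-78 + F)/34 + 43648) = √((-78 + 2*√6)/34 + 43648) = √((-78 + 2*√6)*(1/34) + 43648) = √((-39/17 + √6/17) + 43648) = √(741977/17 + √6/17)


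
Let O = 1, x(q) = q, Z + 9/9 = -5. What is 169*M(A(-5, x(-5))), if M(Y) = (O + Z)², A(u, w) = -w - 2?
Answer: 4225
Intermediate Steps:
Z = -6 (Z = -1 - 5 = -6)
A(u, w) = -2 - w
M(Y) = 25 (M(Y) = (1 - 6)² = (-5)² = 25)
169*M(A(-5, x(-5))) = 169*25 = 4225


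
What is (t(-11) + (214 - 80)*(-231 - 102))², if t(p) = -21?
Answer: 1992997449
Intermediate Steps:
(t(-11) + (214 - 80)*(-231 - 102))² = (-21 + (214 - 80)*(-231 - 102))² = (-21 + 134*(-333))² = (-21 - 44622)² = (-44643)² = 1992997449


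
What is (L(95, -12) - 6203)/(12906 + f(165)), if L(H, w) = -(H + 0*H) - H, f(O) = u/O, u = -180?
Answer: -23441/47318 ≈ -0.49539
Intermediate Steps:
f(O) = -180/O
L(H, w) = -2*H (L(H, w) = -(H + 0) - H = -H - H = -2*H)
(L(95, -12) - 6203)/(12906 + f(165)) = (-2*95 - 6203)/(12906 - 180/165) = (-190 - 6203)/(12906 - 180*1/165) = -6393/(12906 - 12/11) = -6393/141954/11 = -6393*11/141954 = -23441/47318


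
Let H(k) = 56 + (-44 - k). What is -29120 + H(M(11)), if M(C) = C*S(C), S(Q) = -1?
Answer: -29097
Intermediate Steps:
M(C) = -C (M(C) = C*(-1) = -C)
H(k) = 12 - k
-29120 + H(M(11)) = -29120 + (12 - (-1)*11) = -29120 + (12 - 1*(-11)) = -29120 + (12 + 11) = -29120 + 23 = -29097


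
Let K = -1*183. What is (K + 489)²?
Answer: 93636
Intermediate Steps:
K = -183
(K + 489)² = (-183 + 489)² = 306² = 93636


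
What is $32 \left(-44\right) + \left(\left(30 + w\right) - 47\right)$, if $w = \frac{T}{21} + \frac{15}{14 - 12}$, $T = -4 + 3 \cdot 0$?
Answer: $- \frac{59543}{42} \approx -1417.7$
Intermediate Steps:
$T = -4$ ($T = -4 + 0 = -4$)
$w = \frac{307}{42}$ ($w = - \frac{4}{21} + \frac{15}{14 - 12} = \left(-4\right) \frac{1}{21} + \frac{15}{14 - 12} = - \frac{4}{21} + \frac{15}{2} = \frac{307}{42} \approx 7.3095$)
$32 \left(-44\right) + \left(\left(30 + w\right) - 47\right) = 32 \left(-44\right) + \left(\left(30 + \frac{307}{42}\right) - 47\right) = -1408 + \left(\frac{1567}{42} - 47\right) = -1408 - \frac{407}{42} = - \frac{59543}{42}$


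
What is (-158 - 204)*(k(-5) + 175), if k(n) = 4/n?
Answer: -315302/5 ≈ -63060.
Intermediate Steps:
(-158 - 204)*(k(-5) + 175) = (-158 - 204)*(4/(-5) + 175) = -362*(4*(-1/5) + 175) = -362*(-4/5 + 175) = -362*871/5 = -315302/5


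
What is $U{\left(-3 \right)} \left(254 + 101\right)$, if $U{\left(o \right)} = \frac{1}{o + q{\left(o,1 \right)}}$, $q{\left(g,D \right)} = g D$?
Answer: $- \frac{355}{6} \approx -59.167$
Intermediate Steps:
$q{\left(g,D \right)} = D g$
$U{\left(o \right)} = \frac{1}{2 o}$ ($U{\left(o \right)} = \frac{1}{o + 1 o} = \frac{1}{o + o} = \frac{1}{2 o}$)
$U{\left(-3 \right)} \left(254 + 101\right) = \frac{1}{2 \left(-3\right)} \left(254 + 101\right) = \frac{1}{2} \left(- \frac{1}{3}\right) 355 = \left(- \frac{1}{6}\right) 355 = - \frac{355}{6}$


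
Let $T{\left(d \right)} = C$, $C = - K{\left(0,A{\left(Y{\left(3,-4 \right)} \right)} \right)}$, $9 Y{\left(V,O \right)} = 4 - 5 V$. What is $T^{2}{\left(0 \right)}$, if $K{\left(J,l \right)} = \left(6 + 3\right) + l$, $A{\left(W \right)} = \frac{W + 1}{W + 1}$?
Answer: $100$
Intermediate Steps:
$Y{\left(V,O \right)} = \frac{4}{9} - \frac{5 V}{9}$ ($Y{\left(V,O \right)} = \frac{4 - 5 V}{9} = \frac{4}{9} - \frac{5 V}{9}$)
$A{\left(W \right)} = 1$ ($A{\left(W \right)} = \frac{1 + W}{1 + W} = 1$)
$K{\left(J,l \right)} = 9 + l$
$C = -10$ ($C = - (9 + 1) = \left(-1\right) 10 = -10$)
$T{\left(d \right)} = -10$
$T^{2}{\left(0 \right)} = \left(-10\right)^{2} = 100$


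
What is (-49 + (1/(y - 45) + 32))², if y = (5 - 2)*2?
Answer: 440896/1521 ≈ 289.87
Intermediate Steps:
y = 6 (y = 3*2 = 6)
(-49 + (1/(y - 45) + 32))² = (-49 + (1/(6 - 45) + 32))² = (-49 + (1/(-39) + 32))² = (-49 + (-1/39 + 32))² = (-49 + 1247/39)² = (-664/39)² = 440896/1521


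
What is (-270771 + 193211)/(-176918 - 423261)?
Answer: 77560/600179 ≈ 0.12923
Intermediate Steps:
(-270771 + 193211)/(-176918 - 423261) = -77560/(-600179) = -77560*(-1/600179) = 77560/600179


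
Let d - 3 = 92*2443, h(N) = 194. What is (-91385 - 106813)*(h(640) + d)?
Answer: -44585234694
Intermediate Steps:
d = 224759 (d = 3 + 92*2443 = 3 + 224756 = 224759)
(-91385 - 106813)*(h(640) + d) = (-91385 - 106813)*(194 + 224759) = -198198*224953 = -44585234694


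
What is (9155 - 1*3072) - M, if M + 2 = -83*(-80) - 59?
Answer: -496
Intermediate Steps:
M = 6579 (M = -2 + (-83*(-80) - 59) = -2 + (6640 - 59) = -2 + 6581 = 6579)
(9155 - 1*3072) - M = (9155 - 1*3072) - 1*6579 = (9155 - 3072) - 6579 = 6083 - 6579 = -496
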